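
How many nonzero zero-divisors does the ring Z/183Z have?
Z/183Z has 62 nonzero zero-divisors

In Z/183Z each nonzero element is either a unit (gcd with 183 is 1) or a zero-divisor (gcd > 1). The number of units is φ(183): factorise 183 = 3 · 61, so φ(183) = (3 − 1) · (61 − 1) = 2 · 60 = 120. The nonzero elements number 183 − 1 = 182. Hence the nonzero zero-divisors number 182 − 120 = 62.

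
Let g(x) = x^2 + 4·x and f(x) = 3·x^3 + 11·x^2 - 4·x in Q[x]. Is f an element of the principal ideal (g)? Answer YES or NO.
YES

In Q[x] the ideal (g) consists of all multiples of g, so f ∈ (g) iff g | f, i.e. iff the remainder of f on division by g is 0. Divide f by g (g is monic, so eliminate the leading term of the running remainder at each step):
  leading term 3·x^3: subtract (3·x)·g(x) = 3·x^3 + 12·x^2, leaving -x^2 - 4·x
  leading term -x^2: subtract (-1)·g(x) = -x^2 - 4·x, leaving 0
The remainder is 0, so f(x) = g(x) · h(x) with h(x) = 3·x - 1. Hence g | f, i.e. f ∈ (g).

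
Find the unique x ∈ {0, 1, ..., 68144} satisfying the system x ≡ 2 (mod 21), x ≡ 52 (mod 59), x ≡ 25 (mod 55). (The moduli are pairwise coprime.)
x ≡ 62120 (mod 68145); the representative in [0, 68145) is 62120

The moduli 21, 59, 55 are pairwise coprime, so by the CRT there is a unique solution mod 21·59·55 = 68145.
Solve by successive substitution. Start with x ≡ 2 (mod 21).
  Combine with x ≡ 52 (mod 59): write x = 2 + 21·t and require 2 + 21·t ≡ 52 (mod 59), i.e. 21·t ≡ 52 − 2 ≡ 50 (mod 59). Since 21^(−1) ≡ 45 (mod 59), t ≡ 45·50 ≡ 8 (mod 59). So x ≡ 2 + 21·8 = 170 (mod 1239).
  Combine with x ≡ 25 (mod 55): write x = 170 + 1239·t and require 170 + 1239·t ≡ 25 (mod 55), i.e. 1239·t ≡ 25 − 170 ≡ 20 (mod 55). Since 1239^(−1) ≡ 19 (mod 55) (1239 ≡ 29 (mod 55)), t ≡ 19·20 ≡ 50 (mod 55). So x ≡ 170 + 1239·50 = 62120 (mod 68145).
Unique solution in [0, 68145): x = 62120.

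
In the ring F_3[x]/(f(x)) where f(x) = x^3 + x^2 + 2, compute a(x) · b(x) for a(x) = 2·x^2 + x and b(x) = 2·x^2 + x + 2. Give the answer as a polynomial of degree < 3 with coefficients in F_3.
a · b ≡ 2·x^2 (mod f(x))

Multiply as integer polynomials: a · b = 4·x^4 + 4·x^3 + 5·x^2 + 2·x. Reducing coefficients mod 3: a · b ≡ x^4 + x^3 + 2·x^2 + 2·x. Now divide by f(x) = x^3 + x^2 + 2 in F_3[x], eliminating the leading term at each step:
  leading term x^4: subtract (x)·f(x) = x^4 + x^3 + 2·x, leaving 2·x^2 (coefficients mod 3)
The degree is now < 3, so this is the remainder. Hence a · b ≡ 2·x^2 in F_3[x]/(f).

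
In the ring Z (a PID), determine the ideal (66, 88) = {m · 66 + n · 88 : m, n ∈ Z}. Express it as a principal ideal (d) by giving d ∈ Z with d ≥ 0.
In the PID Z, (a, b) is generated by gcd(a, b). Compute gcd(88, 66) with the extended Euclidean algorithm, tracking rows (r, s, t) with s·88 + t·66 = r:
  row A: (88, 1, 0)   [1·88 + 0·66 = 88]
  row B: (66, 0, 1)   [0·88 + 1·66 = 66]
  88 = 1·66 + 22   → row C = row A − 1·row B = (22, 1, −1)   [check: 1·88 − 1·66 = 22]
  66 = 3·22 + 0   → remainder 0, stop. gcd = 22 (last nonzero row C).
So gcd(66, 88) = 22, with Bézout identity 1·88 − 1·66 = 22. Containment (⊇): the Bézout identity exhibits 22 as an element of (66, 88), giving (22) ⊆ (66, 88). Containment (⊆): since 22 | 66 and 22 | 88 (66 = 22·3, 88 = 22·4), every Z-linear combination of 66 and 88 is divisible by 22, so (66, 88) ⊆ (22). Therefore (66, 88) = (22), d = 22.

Final answer: (66, 88) = (22); d = 22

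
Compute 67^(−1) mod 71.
Apply the extended Euclidean algorithm to (71, 67), tracking rows (r, s, t) with s·71 + t·67 = r. Each division r_prev = q·r_cur + r_new produces the new row as (previous row) − q·(current row):
  row A: (71, 1, 0)   [1·71 + 0·67 = 71]
  row B: (67, 0, 1)   [0·71 + 1·67 = 67]
  71 = 1·67 + 4   → row C = row A − 1·row B = (4, 1, −1)   [check: 1·71 − 1·67 = 4]
  67 = 16·4 + 3   → row D = row B − 16·row C = (3, −16, 17)   [check: −16·71 + 17·67 = 3]
  4 = 1·3 + 1   → row E = row C − 1·row D = (1, 17, −18)   [check: 17·71 − 18·67 = 1]
  3 = 3·1 + 0   → remainder 0, stop. gcd = 1 (last nonzero row E).
The gcd is 1, so 67 is invertible mod 71. The last nonzero row gives 17·71 − 18·67 = 1, so t = −18. So 67^(−1) ≡ −18 ≡ 53 (mod 71). Verify: 67 · 53 = 3551 ≡ 1 (mod 71). ✓

Final answer: 67^(−1) ≡ 53 (mod 71)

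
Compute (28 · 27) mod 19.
Reduce the factors first: 28 ≡ 9, 27 ≡ 8 (mod 19), so 28 · 27 ≡ 9 · 8 (mod 19). 9 · 8 = 72. Dividing by 19: 72 = 3·19 + 15. So (28 · 27) mod 19 = 15.

Final answer: 15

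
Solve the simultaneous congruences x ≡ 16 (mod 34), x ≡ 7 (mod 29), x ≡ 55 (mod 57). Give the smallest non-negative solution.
The moduli 34, 29, 57 are pairwise coprime, so by the CRT there is a unique solution mod 34·29·57 = 56202.
Solve by successive substitution. Start with x ≡ 16 (mod 34).
  Combine with x ≡ 7 (mod 29): write x = 16 + 34·t and require 16 + 34·t ≡ 7 (mod 29), i.e. 34·t ≡ 7 − 16 ≡ 20 (mod 29). Since 34^(−1) ≡ 6 (mod 29) (34 ≡ 5 (mod 29)), t ≡ 6·20 ≡ 4 (mod 29). So x ≡ 16 + 34·4 = 152 (mod 986).
  Combine with x ≡ 55 (mod 57): write x = 152 + 986·t and require 152 + 986·t ≡ 55 (mod 57), i.e. 986·t ≡ 55 − 152 ≡ 17 (mod 57). Since 986^(−1) ≡ 47 (mod 57) (986 ≡ 17 (mod 57)), t ≡ 47·17 ≡ 1 (mod 57). So x ≡ 152 + 986·1 = 1138 (mod 56202).
Unique solution in [0, 56202): x = 1138.

Final answer: x ≡ 1138 (mod 56202); the representative in [0, 56202) is 1138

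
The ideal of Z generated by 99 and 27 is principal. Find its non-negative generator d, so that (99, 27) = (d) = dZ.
In the PID Z, (a, b) is generated by gcd(a, b). Compute gcd(99, 27) with the extended Euclidean algorithm, tracking rows (r, s, t) with s·99 + t·27 = r:
  row A: (99, 1, 0)   [1·99 + 0·27 = 99]
  row B: (27, 0, 1)   [0·99 + 1·27 = 27]
  99 = 3·27 + 18   → row C = row A − 3·row B = (18, 1, −3)   [check: 1·99 − 3·27 = 18]
  27 = 1·18 + 9   → row D = row B − 1·row C = (9, −1, 4)   [check: −1·99 + 4·27 = 9]
  18 = 2·9 + 0   → remainder 0, stop. gcd = 9 (last nonzero row D).
So gcd(99, 27) = 9, with Bézout identity −1·99 + 4·27 = 9. Containment (⊇): the Bézout identity exhibits 9 as an element of (99, 27), giving (9) ⊆ (99, 27). Containment (⊆): since 9 | 99 and 9 | 27 (99 = 9·11, 27 = 9·3), every Z-linear combination of 99 and 27 is divisible by 9, so (99, 27) ⊆ (9). Therefore (99, 27) = (9), d = 9.

Final answer: (99, 27) = (9); d = 9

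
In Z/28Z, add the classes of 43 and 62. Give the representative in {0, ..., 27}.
Reduce the summands first: 43 ≡ 15, 62 ≡ 6 (mod 28), so 43 + 62 ≡ 15 + 6 (mod 28). 15 + 6 = 21; 21 = 0·28 + 21, so (43 + 62) mod 28 = 21.

Final answer: 21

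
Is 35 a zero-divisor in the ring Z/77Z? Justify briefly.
YES

gcd(35, 77) = 7 > 1, so 35 is not a unit in Z/77Z. In Z/nZ every nonzero non-unit is a zero-divisor: explicitly, take b = 77/gcd = 11 ≠ 0 (mod 77); then 35·11 = 385 = 5·77, i.e. 35·11 ≡ 0 (mod 77). So 35 is a zero-divisor.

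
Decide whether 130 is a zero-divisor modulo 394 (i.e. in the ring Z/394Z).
gcd(130, 394) = 2 > 1, so 130 is not a unit in Z/394Z. In Z/nZ every nonzero non-unit is a zero-divisor: explicitly, take b = 394/gcd = 197 ≠ 0 (mod 394); then 130·197 = 25610 = 65·394, i.e. 130·197 ≡ 0 (mod 394). So 130 is a zero-divisor.

Final answer: YES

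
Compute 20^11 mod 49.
34

Use repeated squaring. Binary(11) = 1011. Walk through the bits of the exponent 11 left-to-right: at each bit after the leading one, square the running value, then multiply by 20 if the bit is 1 (always reducing mod 49):
  bit 1 = 1 (leading): start with 20.
  bit 2 = 0: square 20^2 = 400 ≡ 8 (mod 49).
  bit 3 = 1: square 8^2 = 64 ≡ 15; bit is 1, so multiply 15·20 = 300 ≡ 6 (mod 49).
  bit 4 = 1: square 6^2 = 36; bit is 1, so multiply 36·20 = 720 ≡ 34 (mod 49).
Final value: 20^11 ≡ 34 (mod 49).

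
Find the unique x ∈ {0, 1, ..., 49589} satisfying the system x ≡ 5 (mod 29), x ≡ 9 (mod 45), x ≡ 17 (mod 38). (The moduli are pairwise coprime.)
The moduli 29, 45, 38 are pairwise coprime, so by the CRT there is a unique solution mod 29·45·38 = 49590.
Solve by successive substitution. Start with x ≡ 5 (mod 29).
  Combine with x ≡ 9 (mod 45): write x = 5 + 29·t and require 5 + 29·t ≡ 9 (mod 45), i.e. 29·t ≡ 9 − 5 ≡ 4 (mod 45). Since 29^(−1) ≡ 14 (mod 45), t ≡ 14·4 ≡ 11 (mod 45). So x ≡ 5 + 29·11 = 324 (mod 1305).
  Combine with x ≡ 17 (mod 38): write x = 324 + 1305·t and require 324 + 1305·t ≡ 17 (mod 38), i.e. 1305·t ≡ 17 − 324 ≡ 35 (mod 38). Since 1305^(−1) ≡ 3 (mod 38) (1305 ≡ 13 (mod 38)), t ≡ 3·35 ≡ 29 (mod 38). So x ≡ 324 + 1305·29 = 38169 (mod 49590).
Unique solution in [0, 49590): x = 38169.

Final answer: x ≡ 38169 (mod 49590); the representative in [0, 49590) is 38169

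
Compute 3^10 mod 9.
0

Use repeated squaring. Binary(10) = 1010. Walk through the bits of the exponent 10 left-to-right: at each bit after the leading one, square the running value, then multiply by 3 if the bit is 1 (always reducing mod 9):
  bit 1 = 1 (leading): start with 3.
  bit 2 = 0: square 3^2 = 9 ≡ 0 (mod 9).
  bit 3 = 1: square 0^2 = 0; bit is 1, so multiply 0·3 = 0 (mod 9).
  bit 4 = 0: square 0^2 = 0 (mod 9).
Final value: 3^10 ≡ 0 (mod 9).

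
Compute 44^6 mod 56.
Use repeated squaring. Binary(6) = 110. Walk through the bits of the exponent 6 left-to-right: at each bit after the leading one, square the running value, then multiply by 44 if the bit is 1 (always reducing mod 56):
  bit 1 = 1 (leading): start with 44.
  bit 2 = 1: square 44^2 = 1936 ≡ 32; bit is 1, so multiply 32·44 = 1408 ≡ 8 (mod 56).
  bit 3 = 0: square 8^2 = 64 ≡ 8 (mod 56).
Final value: 44^6 ≡ 8 (mod 56).

Final answer: 8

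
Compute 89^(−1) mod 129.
Apply the extended Euclidean algorithm to (129, 89), tracking rows (r, s, t) with s·129 + t·89 = r. Each division r_prev = q·r_cur + r_new produces the new row as (previous row) − q·(current row):
  row A: (129, 1, 0)   [1·129 + 0·89 = 129]
  row B: (89, 0, 1)   [0·129 + 1·89 = 89]
  129 = 1·89 + 40   → row C = row A − 1·row B = (40, 1, −1)   [check: 1·129 − 1·89 = 40]
  89 = 2·40 + 9   → row D = row B − 2·row C = (9, −2, 3)   [check: −2·129 + 3·89 = 9]
  40 = 4·9 + 4   → row E = row C − 4·row D = (4, 9, −13)   [check: 9·129 − 13·89 = 4]
  9 = 2·4 + 1   → row F = row D − 2·row E = (1, −20, 29)   [check: −20·129 + 29·89 = 1]
  4 = 4·1 + 0   → remainder 0, stop. gcd = 1 (last nonzero row F).
The gcd is 1, so 89 is invertible mod 129. The last nonzero row gives −20·129 + 29·89 = 1, so t = 29. So 89^(−1) ≡ 29 (mod 129). Verify: 89 · 29 = 2581 ≡ 1 (mod 129). ✓

Final answer: 89^(−1) ≡ 29 (mod 129)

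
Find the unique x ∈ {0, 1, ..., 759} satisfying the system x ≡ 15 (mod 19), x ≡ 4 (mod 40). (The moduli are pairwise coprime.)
x ≡ 604 (mod 760); the representative in [0, 760) is 604

The moduli 19, 40 are pairwise coprime, so by the CRT there is a unique solution mod 19·40 = 760.
Solve by successive substitution. Start with x ≡ 15 (mod 19).
  Combine with x ≡ 4 (mod 40): write x = 15 + 19·t and require 15 + 19·t ≡ 4 (mod 40), i.e. 19·t ≡ 4 − 15 ≡ 29 (mod 40). Since 19^(−1) ≡ 19 (mod 40), t ≡ 19·29 ≡ 31 (mod 40). So x ≡ 15 + 19·31 = 604 (mod 760).
Unique solution in [0, 760): x = 604.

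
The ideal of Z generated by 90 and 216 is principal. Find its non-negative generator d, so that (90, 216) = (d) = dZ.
In the PID Z, (a, b) is generated by gcd(a, b). Compute gcd(216, 90) with the extended Euclidean algorithm, tracking rows (r, s, t) with s·216 + t·90 = r:
  row A: (216, 1, 0)   [1·216 + 0·90 = 216]
  row B: (90, 0, 1)   [0·216 + 1·90 = 90]
  216 = 2·90 + 36   → row C = row A − 2·row B = (36, 1, −2)   [check: 1·216 − 2·90 = 36]
  90 = 2·36 + 18   → row D = row B − 2·row C = (18, −2, 5)   [check: −2·216 + 5·90 = 18]
  36 = 2·18 + 0   → remainder 0, stop. gcd = 18 (last nonzero row D).
So gcd(90, 216) = 18, with Bézout identity −2·216 + 5·90 = 18. Containment (⊇): the Bézout identity exhibits 18 as an element of (90, 216), giving (18) ⊆ (90, 216). Containment (⊆): since 18 | 90 and 18 | 216 (90 = 18·5, 216 = 18·12), every Z-linear combination of 90 and 216 is divisible by 18, so (90, 216) ⊆ (18). Therefore (90, 216) = (18), d = 18.

Final answer: (90, 216) = (18); d = 18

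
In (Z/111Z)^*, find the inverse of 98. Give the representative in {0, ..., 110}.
98^(−1) ≡ 17 (mod 111)

Apply the extended Euclidean algorithm to (111, 98), tracking rows (r, s, t) with s·111 + t·98 = r. Each division r_prev = q·r_cur + r_new produces the new row as (previous row) − q·(current row):
  row A: (111, 1, 0)   [1·111 + 0·98 = 111]
  row B: (98, 0, 1)   [0·111 + 1·98 = 98]
  111 = 1·98 + 13   → row C = row A − 1·row B = (13, 1, −1)   [check: 1·111 − 1·98 = 13]
  98 = 7·13 + 7   → row D = row B − 7·row C = (7, −7, 8)   [check: −7·111 + 8·98 = 7]
  13 = 1·7 + 6   → row E = row C − 1·row D = (6, 8, −9)   [check: 8·111 − 9·98 = 6]
  7 = 1·6 + 1   → row F = row D − 1·row E = (1, −15, 17)   [check: −15·111 + 17·98 = 1]
  6 = 6·1 + 0   → remainder 0, stop. gcd = 1 (last nonzero row F).
The gcd is 1, so 98 is invertible mod 111. The last nonzero row gives −15·111 + 17·98 = 1, so t = 17. So 98^(−1) ≡ 17 (mod 111). Verify: 98 · 17 = 1666 ≡ 1 (mod 111). ✓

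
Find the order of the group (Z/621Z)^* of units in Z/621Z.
|(Z/621Z)^*| = 396

(Z/621Z)^* consists of the classes a with gcd(a, 621) = 1, so its order is φ(621). φ is multiplicative, with φ(p^e) = p^e − p^(e−1). Factorise 621 = 3^3 · 23. Then
  φ(621) = (3^3 − 3^2) · (23 − 1) = 18 · 22 = 396.
Thus |(Z/621Z)^*| = 396.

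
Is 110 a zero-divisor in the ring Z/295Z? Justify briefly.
gcd(110, 295) = 5 > 1, so 110 is not a unit in Z/295Z. In Z/nZ every nonzero non-unit is a zero-divisor: explicitly, take b = 295/gcd = 59 ≠ 0 (mod 295); then 110·59 = 6490 = 22·295, i.e. 110·59 ≡ 0 (mod 295). So 110 is a zero-divisor.

Final answer: YES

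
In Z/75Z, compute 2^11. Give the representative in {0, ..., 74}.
Use repeated squaring. Binary(11) = 1011. Walk through the bits of the exponent 11 left-to-right: at each bit after the leading one, square the running value, then multiply by 2 if the bit is 1 (always reducing mod 75):
  bit 1 = 1 (leading): start with 2.
  bit 2 = 0: square 2^2 = 4 (mod 75).
  bit 3 = 1: square 4^2 = 16; bit is 1, so multiply 16·2 = 32 (mod 75).
  bit 4 = 1: square 32^2 = 1024 ≡ 49; bit is 1, so multiply 49·2 = 98 ≡ 23 (mod 75).
Final value: 2^11 ≡ 23 (mod 75).

Final answer: 23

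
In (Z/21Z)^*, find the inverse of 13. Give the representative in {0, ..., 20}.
13^(−1) ≡ 13 (mod 21)

Apply the extended Euclidean algorithm to (21, 13), tracking rows (r, s, t) with s·21 + t·13 = r. Each division r_prev = q·r_cur + r_new produces the new row as (previous row) − q·(current row):
  row A: (21, 1, 0)   [1·21 + 0·13 = 21]
  row B: (13, 0, 1)   [0·21 + 1·13 = 13]
  21 = 1·13 + 8   → row C = row A − 1·row B = (8, 1, −1)   [check: 1·21 − 1·13 = 8]
  13 = 1·8 + 5   → row D = row B − 1·row C = (5, −1, 2)   [check: −1·21 + 2·13 = 5]
  8 = 1·5 + 3   → row E = row C − 1·row D = (3, 2, −3)   [check: 2·21 − 3·13 = 3]
  5 = 1·3 + 2   → row F = row D − 1·row E = (2, −3, 5)   [check: −3·21 + 5·13 = 2]
  3 = 1·2 + 1   → row G = row E − 1·row F = (1, 5, −8)   [check: 5·21 − 8·13 = 1]
  2 = 2·1 + 0   → remainder 0, stop. gcd = 1 (last nonzero row G).
The gcd is 1, so 13 is invertible mod 21. The last nonzero row gives 5·21 − 8·13 = 1, so t = −8. So 13^(−1) ≡ −8 ≡ 13 (mod 21). Verify: 13 · 13 = 169 ≡ 1 (mod 21). ✓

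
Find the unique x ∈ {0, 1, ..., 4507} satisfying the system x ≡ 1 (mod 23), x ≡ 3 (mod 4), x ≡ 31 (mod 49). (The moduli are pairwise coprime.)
The moduli 23, 4, 49 are pairwise coprime, so by the CRT there is a unique solution mod 23·4·49 = 4508.
Solve by successive substitution. Start with x ≡ 1 (mod 23).
  Combine with x ≡ 3 (mod 4): write x = 1 + 23·t and require 1 + 23·t ≡ 3 (mod 4), i.e. 23·t ≡ 3 − 1 ≡ 2 (mod 4). Since 23^(−1) ≡ 3 (mod 4) (23 ≡ 3 (mod 4)), t ≡ 3·2 ≡ 2 (mod 4). So x ≡ 1 + 23·2 = 47 (mod 92).
  Combine with x ≡ 31 (mod 49): write x = 47 + 92·t and require 47 + 92·t ≡ 31 (mod 49), i.e. 92·t ≡ 31 − 47 ≡ 33 (mod 49). Since 92^(−1) ≡ 8 (mod 49) (92 ≡ 43 (mod 49)), t ≡ 8·33 ≡ 19 (mod 49). So x ≡ 47 + 92·19 = 1795 (mod 4508).
Unique solution in [0, 4508): x = 1795.

Final answer: x ≡ 1795 (mod 4508); the representative in [0, 4508) is 1795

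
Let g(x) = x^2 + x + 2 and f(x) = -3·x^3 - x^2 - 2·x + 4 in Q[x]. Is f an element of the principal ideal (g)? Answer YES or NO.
In Q[x] the ideal (g) consists of all multiples of g, so f ∈ (g) iff g | f, i.e. iff the remainder of f on division by g is 0. Divide f by g (g is monic, so eliminate the leading term of the running remainder at each step):
  leading term -3·x^3: subtract (-3·x)·g(x) = -3·x^3 - 3·x^2 - 6·x, leaving 2·x^2 + 4·x + 4
  leading term 2·x^2: subtract (2)·g(x) = 2·x^2 + 2·x + 4, leaving 2·x
The remainder r(x) = 2·x ≠ 0 (and deg r < deg g), so g ∤ f, i.e. f ∉ (g).

Final answer: NO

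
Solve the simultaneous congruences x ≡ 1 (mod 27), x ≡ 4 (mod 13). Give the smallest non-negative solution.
x ≡ 82 (mod 351); the representative in [0, 351) is 82

The moduli 27, 13 are pairwise coprime, so by the CRT there is a unique solution mod 27·13 = 351.
Solve by successive substitution. Start with x ≡ 1 (mod 27).
  Combine with x ≡ 4 (mod 13): write x = 1 + 27·t and require 1 + 27·t ≡ 4 (mod 13), i.e. 27·t ≡ 4 − 1 ≡ 3 (mod 13). Since 27^(−1) ≡ 1 (mod 13) (27 ≡ 1 (mod 13)), t ≡ 1·3 ≡ 3 (mod 13). So x ≡ 1 + 27·3 = 82 (mod 351).
Unique solution in [0, 351): x = 82.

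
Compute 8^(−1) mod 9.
8^(−1) ≡ 8 (mod 9)

Apply the extended Euclidean algorithm to (9, 8), tracking rows (r, s, t) with s·9 + t·8 = r. Each division r_prev = q·r_cur + r_new produces the new row as (previous row) − q·(current row):
  row A: (9, 1, 0)   [1·9 + 0·8 = 9]
  row B: (8, 0, 1)   [0·9 + 1·8 = 8]
  9 = 1·8 + 1   → row C = row A − 1·row B = (1, 1, −1)   [check: 1·9 − 1·8 = 1]
  8 = 8·1 + 0   → remainder 0, stop. gcd = 1 (last nonzero row C).
The gcd is 1, so 8 is invertible mod 9. The last nonzero row gives 1·9 − 1·8 = 1, so t = −1. So 8^(−1) ≡ −1 ≡ 8 (mod 9). Verify: 8 · 8 = 64 ≡ 1 (mod 9). ✓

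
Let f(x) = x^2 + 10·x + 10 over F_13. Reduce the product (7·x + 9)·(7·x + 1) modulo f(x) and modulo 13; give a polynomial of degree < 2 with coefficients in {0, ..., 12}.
a · b ≡ 9·x (mod f(x))

Multiply as integer polynomials: a · b = 49·x^2 + 70·x + 9. Reducing coefficients mod 13: a · b ≡ 10·x^2 + 5·x + 9. Now divide by f(x) = x^2 + 10·x + 10 in F_13[x], eliminating the leading term at each step:
  leading term 10·x^2: subtract (10)·f(x) = 10·x^2 + 9·x + 9, leaving 9·x (coefficients mod 13)
The degree is now < 2, so this is the remainder. Hence a · b ≡ 9·x in F_13[x]/(f).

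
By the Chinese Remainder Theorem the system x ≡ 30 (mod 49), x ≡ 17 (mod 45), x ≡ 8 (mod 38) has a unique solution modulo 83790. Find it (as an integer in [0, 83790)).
The moduli 49, 45, 38 are pairwise coprime, so by the CRT there is a unique solution mod 49·45·38 = 83790.
Solve by successive substitution. Start with x ≡ 30 (mod 49).
  Combine with x ≡ 17 (mod 45): write x = 30 + 49·t and require 30 + 49·t ≡ 17 (mod 45), i.e. 49·t ≡ 17 − 30 ≡ 32 (mod 45). Since 49^(−1) ≡ 34 (mod 45) (49 ≡ 4 (mod 45)), t ≡ 34·32 ≡ 8 (mod 45). So x ≡ 30 + 49·8 = 422 (mod 2205).
  Combine with x ≡ 8 (mod 38): write x = 422 + 2205·t and require 422 + 2205·t ≡ 8 (mod 38), i.e. 2205·t ≡ 8 − 422 ≡ 4 (mod 38). Since 2205^(−1) ≡ 1 (mod 38) (2205 ≡ 1 (mod 38)), t ≡ 1·4 ≡ 4 (mod 38). So x ≡ 422 + 2205·4 = 9242 (mod 83790).
Unique solution in [0, 83790): x = 9242.

Final answer: x ≡ 9242 (mod 83790); the representative in [0, 83790) is 9242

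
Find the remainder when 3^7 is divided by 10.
7

Use repeated squaring. Binary(7) = 111. Walk through the bits of the exponent 7 left-to-right: at each bit after the leading one, square the running value, then multiply by 3 if the bit is 1 (always reducing mod 10):
  bit 1 = 1 (leading): start with 3.
  bit 2 = 1: square 3^2 = 9; bit is 1, so multiply 9·3 = 27 ≡ 7 (mod 10).
  bit 3 = 1: square 7^2 = 49 ≡ 9; bit is 1, so multiply 9·3 = 27 ≡ 7 (mod 10).
Final value: 3^7 ≡ 7 (mod 10).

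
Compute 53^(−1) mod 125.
53^(−1) ≡ 92 (mod 125)

Apply the extended Euclidean algorithm to (125, 53), tracking rows (r, s, t) with s·125 + t·53 = r. Each division r_prev = q·r_cur + r_new produces the new row as (previous row) − q·(current row):
  row A: (125, 1, 0)   [1·125 + 0·53 = 125]
  row B: (53, 0, 1)   [0·125 + 1·53 = 53]
  125 = 2·53 + 19   → row C = row A − 2·row B = (19, 1, −2)   [check: 1·125 − 2·53 = 19]
  53 = 2·19 + 15   → row D = row B − 2·row C = (15, −2, 5)   [check: −2·125 + 5·53 = 15]
  19 = 1·15 + 4   → row E = row C − 1·row D = (4, 3, −7)   [check: 3·125 − 7·53 = 4]
  15 = 3·4 + 3   → row F = row D − 3·row E = (3, −11, 26)   [check: −11·125 + 26·53 = 3]
  4 = 1·3 + 1   → row G = row E − 1·row F = (1, 14, −33)   [check: 14·125 − 33·53 = 1]
  3 = 3·1 + 0   → remainder 0, stop. gcd = 1 (last nonzero row G).
The gcd is 1, so 53 is invertible mod 125. The last nonzero row gives 14·125 − 33·53 = 1, so t = −33. So 53^(−1) ≡ −33 ≡ 92 (mod 125). Verify: 53 · 92 = 4876 ≡ 1 (mod 125). ✓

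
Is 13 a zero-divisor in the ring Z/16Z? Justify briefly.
NO

gcd(13, 16) = 1, so 13 is a unit in Z/16Z (it has a multiplicative inverse). A unit cannot be a zero-divisor: if 13·b ≡ 0 then multiplying both sides by 13^(−1) gives b ≡ 0. So 13 is not a zero-divisor.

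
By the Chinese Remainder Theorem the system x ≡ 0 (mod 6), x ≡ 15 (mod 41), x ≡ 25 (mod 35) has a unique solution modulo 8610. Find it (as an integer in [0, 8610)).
x ≡ 6780 (mod 8610); the representative in [0, 8610) is 6780

The moduli 6, 41, 35 are pairwise coprime, so by the CRT there is a unique solution mod 6·41·35 = 8610.
Solve by successive substitution. Start with x ≡ 0 (mod 6).
  Combine with x ≡ 15 (mod 41): write x = 6·t and require 6·t ≡ 15 (mod 41). Since 6^(−1) ≡ 7 (mod 41), t ≡ 7·15 ≡ 23 (mod 41). So x ≡ 6·23 = 138 (mod 246).
  Combine with x ≡ 25 (mod 35): write x = 138 + 246·t and require 138 + 246·t ≡ 25 (mod 35), i.e. 246·t ≡ 25 − 138 ≡ 27 (mod 35). Since 246^(−1) ≡ 1 (mod 35) (246 ≡ 1 (mod 35)), t ≡ 1·27 ≡ 27 (mod 35). So x ≡ 138 + 246·27 = 6780 (mod 8610).
Unique solution in [0, 8610): x = 6780.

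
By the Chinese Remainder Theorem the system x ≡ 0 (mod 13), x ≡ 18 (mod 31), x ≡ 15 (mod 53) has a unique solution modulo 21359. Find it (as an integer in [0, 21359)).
x ≡ 13689 (mod 21359); the representative in [0, 21359) is 13689

The moduli 13, 31, 53 are pairwise coprime, so by the CRT there is a unique solution mod 13·31·53 = 21359.
Solve by successive substitution. Start with x ≡ 0 (mod 13).
  Combine with x ≡ 18 (mod 31): write x = 13·t and require 13·t ≡ 18 (mod 31). Since 13^(−1) ≡ 12 (mod 31), t ≡ 12·18 ≡ 30 (mod 31). So x ≡ 13·30 = 390 (mod 403).
  Combine with x ≡ 15 (mod 53): write x = 390 + 403·t and require 390 + 403·t ≡ 15 (mod 53), i.e. 403·t ≡ 15 − 390 ≡ 49 (mod 53). Since 403^(−1) ≡ 5 (mod 53) (403 ≡ 32 (mod 53)), t ≡ 5·49 ≡ 33 (mod 53). So x ≡ 390 + 403·33 = 13689 (mod 21359).
Unique solution in [0, 21359): x = 13689.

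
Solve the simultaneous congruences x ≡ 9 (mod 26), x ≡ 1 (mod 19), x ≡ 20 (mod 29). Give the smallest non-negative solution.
x ≡ 1673 (mod 14326); the representative in [0, 14326) is 1673

The moduli 26, 19, 29 are pairwise coprime, so by the CRT there is a unique solution mod 26·19·29 = 14326.
Solve by successive substitution. Start with x ≡ 9 (mod 26).
  Combine with x ≡ 1 (mod 19): write x = 9 + 26·t and require 9 + 26·t ≡ 1 (mod 19), i.e. 26·t ≡ 1 − 9 ≡ 11 (mod 19). Since 26^(−1) ≡ 11 (mod 19) (26 ≡ 7 (mod 19)), t ≡ 11·11 ≡ 7 (mod 19). So x ≡ 9 + 26·7 = 191 (mod 494).
  Combine with x ≡ 20 (mod 29): write x = 191 + 494·t and require 191 + 494·t ≡ 20 (mod 29), i.e. 494·t ≡ 20 − 191 ≡ 3 (mod 29). Since 494^(−1) ≡ 1 (mod 29) (494 ≡ 1 (mod 29)), t ≡ 1·3 ≡ 3 (mod 29). So x ≡ 191 + 494·3 = 1673 (mod 14326).
Unique solution in [0, 14326): x = 1673.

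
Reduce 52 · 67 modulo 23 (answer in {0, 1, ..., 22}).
11

Reduce the factors first: 52 ≡ 6, 67 ≡ 21 (mod 23), so 52 · 67 ≡ 6 · 21 (mod 23). 6 · 21 = 126. Dividing by 23: 126 = 5·23 + 11. So (52 · 67) mod 23 = 11.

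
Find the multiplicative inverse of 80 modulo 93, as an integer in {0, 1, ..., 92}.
80^(−1) ≡ 50 (mod 93)

Apply the extended Euclidean algorithm to (93, 80), tracking rows (r, s, t) with s·93 + t·80 = r. Each division r_prev = q·r_cur + r_new produces the new row as (previous row) − q·(current row):
  row A: (93, 1, 0)   [1·93 + 0·80 = 93]
  row B: (80, 0, 1)   [0·93 + 1·80 = 80]
  93 = 1·80 + 13   → row C = row A − 1·row B = (13, 1, −1)   [check: 1·93 − 1·80 = 13]
  80 = 6·13 + 2   → row D = row B − 6·row C = (2, −6, 7)   [check: −6·93 + 7·80 = 2]
  13 = 6·2 + 1   → row E = row C − 6·row D = (1, 37, −43)   [check: 37·93 − 43·80 = 1]
  2 = 2·1 + 0   → remainder 0, stop. gcd = 1 (last nonzero row E).
The gcd is 1, so 80 is invertible mod 93. The last nonzero row gives 37·93 − 43·80 = 1, so t = −43. So 80^(−1) ≡ −43 ≡ 50 (mod 93). Verify: 80 · 50 = 4000 ≡ 1 (mod 93). ✓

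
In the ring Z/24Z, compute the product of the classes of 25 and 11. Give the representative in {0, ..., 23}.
11

Reduce the factors first: 25 ≡ 1 (mod 24), so 25 · 11 ≡ 1 · 11 (mod 24). 1 · 11 = 11. Dividing by 24: 11 = 0·24 + 11. So (25 · 11) mod 24 = 11.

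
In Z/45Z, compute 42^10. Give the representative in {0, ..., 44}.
9

Use repeated squaring. Binary(10) = 1010. Walk through the bits of the exponent 10 left-to-right: at each bit after the leading one, square the running value, then multiply by 42 if the bit is 1 (always reducing mod 45):
  bit 1 = 1 (leading): start with 42.
  bit 2 = 0: square 42^2 = 1764 ≡ 9 (mod 45).
  bit 3 = 1: square 9^2 = 81 ≡ 36; bit is 1, so multiply 36·42 = 1512 ≡ 27 (mod 45).
  bit 4 = 0: square 27^2 = 729 ≡ 9 (mod 45).
Final value: 42^10 ≡ 9 (mod 45).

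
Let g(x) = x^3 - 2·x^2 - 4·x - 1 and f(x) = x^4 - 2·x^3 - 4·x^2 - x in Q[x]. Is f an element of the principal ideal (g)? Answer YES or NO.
In Q[x] the ideal (g) consists of all multiples of g, so f ∈ (g) iff g | f, i.e. iff the remainder of f on division by g is 0. Divide f by g (g is monic, so eliminate the leading term of the running remainder at each step):
  leading term x^4: subtract (x)·g(x) = x^4 - 2·x^3 - 4·x^2 - x, leaving 0
The remainder is 0, so f(x) = g(x) · h(x) with h(x) = x. Hence g | f, i.e. f ∈ (g).

Final answer: YES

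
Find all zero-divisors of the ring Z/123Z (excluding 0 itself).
An element a ∈ Z/123Z (with a ≠ 0) is a zero-divisor iff gcd(a, 123) > 1 (because a is a unit precisely when gcd(a, n) = 1, and in Z/nZ every nonzero, non-unit element is a zero-divisor). Scan a = 1, ..., 122 and keep those with gcd(a, 123) > 1:
  gcd(3, 123) = 3, gcd(6, 123) = 3, gcd(9, 123) = 3, gcd(12, 123) = 3, gcd(15, 123) = 3, gcd(18, 123) = 3, gcd(21, 123) = 3, gcd(24, 123) = 3, gcd(27, 123) = 3, gcd(30, 123) = 3, gcd(33, 123) = 3, gcd(36, 123) = 3, gcd(39, 123) = 3, gcd(41, 123) = 41, gcd(42, 123) = 3, gcd(45, 123) = 3, gcd(48, 123) = 3, gcd(51, 123) = 3, gcd(54, 123) = 3, gcd(57, 123) = 3, gcd(60, 123) = 3, gcd(63, 123) = 3, gcd(66, 123) = 3, gcd(69, 123) = 3, gcd(72, 123) = 3, gcd(75, 123) = 3, gcd(78, 123) = 3, gcd(81, 123) = 3, gcd(82, 123) = 41, gcd(84, 123) = 3, gcd(87, 123) = 3, gcd(90, 123) = 3, gcd(93, 123) = 3, gcd(96, 123) = 3, gcd(99, 123) = 3, gcd(102, 123) = 3, gcd(105, 123) = 3, gcd(108, 123) = 3, gcd(111, 123) = 3, gcd(114, 123) = 3, gcd(117, 123) = 3, gcd(120, 123) = 3.
All other a ∈ {1, ..., 122} have gcd(a, 123) = 1 and are units. So the nonzero zero-divisors are exactly the 42 values of a appearing in this scan.

Final answer: nonzero zero-divisors of Z/123Z = {3, 6, 9, 12, 15, 18, 21, 24, 27, 30, 33, 36, 39, 41, 42, 45, 48, 51, 54, 57, 60, 63, 66, 69, 72, 75, 78, 81, 82, 84, 87, 90, 93, 96, 99, 102, 105, 108, 111, 114, 117, 120}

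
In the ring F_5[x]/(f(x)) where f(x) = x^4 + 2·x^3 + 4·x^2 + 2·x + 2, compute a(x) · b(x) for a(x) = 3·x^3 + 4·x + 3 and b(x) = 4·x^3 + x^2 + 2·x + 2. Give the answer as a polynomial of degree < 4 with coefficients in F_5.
Multiply as integer polynomials: a · b = 12·x^6 + 3·x^5 + 22·x^4 + 22·x^3 + 11·x^2 + 14·x + 6. Reducing coefficients mod 5: a · b ≡ 2·x^6 + 3·x^5 + 2·x^4 + 2·x^3 + x^2 + 4·x + 1. Now divide by f(x) = x^4 + 2·x^3 + 4·x^2 + 2·x + 2 in F_5[x], eliminating the leading term at each step:
  leading term 2·x^6: subtract (2·x^2)·f(x) = 2·x^6 + 4·x^5 + 3·x^4 + 4·x^3 + 4·x^2, leaving 4·x^5 + 4·x^4 + 3·x^3 + 2·x^2 + 4·x + 1 (coefficients mod 5)
  leading term 4·x^5: subtract (4·x)·f(x) = 4·x^5 + 3·x^4 + x^3 + 3·x^2 + 3·x, leaving x^4 + 2·x^3 + 4·x^2 + x + 1 (coefficients mod 5)
  leading term x^4: subtract (1)·f(x) = x^4 + 2·x^3 + 4·x^2 + 2·x + 2, leaving 4·x + 4 (coefficients mod 5)
The degree is now < 4, so this is the remainder. Hence a · b ≡ 4·x + 4 in F_5[x]/(f).

Final answer: a · b ≡ 4·x + 4 (mod f(x))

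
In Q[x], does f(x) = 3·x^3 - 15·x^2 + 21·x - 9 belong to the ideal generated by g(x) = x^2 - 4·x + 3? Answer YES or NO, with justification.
YES

In Q[x] the ideal (g) consists of all multiples of g, so f ∈ (g) iff g | f, i.e. iff the remainder of f on division by g is 0. Divide f by g (g is monic, so eliminate the leading term of the running remainder at each step):
  leading term 3·x^3: subtract (3·x)·g(x) = 3·x^3 - 12·x^2 + 9·x, leaving -3·x^2 + 12·x - 9
  leading term -3·x^2: subtract (-3)·g(x) = -3·x^2 + 12·x - 9, leaving 0
The remainder is 0, so f(x) = g(x) · h(x) with h(x) = 3·x - 3. Hence g | f, i.e. f ∈ (g).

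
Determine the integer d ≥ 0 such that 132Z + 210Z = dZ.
In the PID Z, (a, b) is generated by gcd(a, b). Compute gcd(210, 132) with the extended Euclidean algorithm, tracking rows (r, s, t) with s·210 + t·132 = r:
  row A: (210, 1, 0)   [1·210 + 0·132 = 210]
  row B: (132, 0, 1)   [0·210 + 1·132 = 132]
  210 = 1·132 + 78   → row C = row A − 1·row B = (78, 1, −1)   [check: 1·210 − 1·132 = 78]
  132 = 1·78 + 54   → row D = row B − 1·row C = (54, −1, 2)   [check: −1·210 + 2·132 = 54]
  78 = 1·54 + 24   → row E = row C − 1·row D = (24, 2, −3)   [check: 2·210 − 3·132 = 24]
  54 = 2·24 + 6   → row F = row D − 2·row E = (6, −5, 8)   [check: −5·210 + 8·132 = 6]
  24 = 4·6 + 0   → remainder 0, stop. gcd = 6 (last nonzero row F).
So gcd(132, 210) = 6, with Bézout identity −5·210 + 8·132 = 6. Containment (⊇): the Bézout identity exhibits 6 as an element of (132, 210), giving (6) ⊆ (132, 210). Containment (⊆): since 6 | 132 and 6 | 210 (132 = 6·22, 210 = 6·35), every Z-linear combination of 132 and 210 is divisible by 6, so (132, 210) ⊆ (6). Therefore (132, 210) = (6), d = 6.

Final answer: (132, 210) = (6); d = 6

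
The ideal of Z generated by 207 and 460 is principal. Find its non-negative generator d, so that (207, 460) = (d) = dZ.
In the PID Z, (a, b) is generated by gcd(a, b). Compute gcd(460, 207) with the extended Euclidean algorithm, tracking rows (r, s, t) with s·460 + t·207 = r:
  row A: (460, 1, 0)   [1·460 + 0·207 = 460]
  row B: (207, 0, 1)   [0·460 + 1·207 = 207]
  460 = 2·207 + 46   → row C = row A − 2·row B = (46, 1, −2)   [check: 1·460 − 2·207 = 46]
  207 = 4·46 + 23   → row D = row B − 4·row C = (23, −4, 9)   [check: −4·460 + 9·207 = 23]
  46 = 2·23 + 0   → remainder 0, stop. gcd = 23 (last nonzero row D).
So gcd(207, 460) = 23, with Bézout identity −4·460 + 9·207 = 23. Containment (⊇): the Bézout identity exhibits 23 as an element of (207, 460), giving (23) ⊆ (207, 460). Containment (⊆): since 23 | 207 and 23 | 460 (207 = 23·9, 460 = 23·20), every Z-linear combination of 207 and 460 is divisible by 23, so (207, 460) ⊆ (23). Therefore (207, 460) = (23), d = 23.

Final answer: (207, 460) = (23); d = 23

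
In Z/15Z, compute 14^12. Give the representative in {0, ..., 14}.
Use repeated squaring. Binary(12) = 1100. Walk through the bits of the exponent 12 left-to-right: at each bit after the leading one, square the running value, then multiply by 14 if the bit is 1 (always reducing mod 15):
  bit 1 = 1 (leading): start with 14.
  bit 2 = 1: square 14^2 = 196 ≡ 1; bit is 1, so multiply 1·14 = 14 (mod 15).
  bit 3 = 0: square 14^2 = 196 ≡ 1 (mod 15).
  bit 4 = 0: square 1^2 = 1 (mod 15).
Final value: 14^12 ≡ 1 (mod 15).

Final answer: 1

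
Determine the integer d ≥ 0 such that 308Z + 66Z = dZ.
(308, 66) = (22); d = 22

In the PID Z, (a, b) is generated by gcd(a, b). Compute gcd(308, 66) with the extended Euclidean algorithm, tracking rows (r, s, t) with s·308 + t·66 = r:
  row A: (308, 1, 0)   [1·308 + 0·66 = 308]
  row B: (66, 0, 1)   [0·308 + 1·66 = 66]
  308 = 4·66 + 44   → row C = row A − 4·row B = (44, 1, −4)   [check: 1·308 − 4·66 = 44]
  66 = 1·44 + 22   → row D = row B − 1·row C = (22, −1, 5)   [check: −1·308 + 5·66 = 22]
  44 = 2·22 + 0   → remainder 0, stop. gcd = 22 (last nonzero row D).
So gcd(308, 66) = 22, with Bézout identity −1·308 + 5·66 = 22. Containment (⊇): the Bézout identity exhibits 22 as an element of (308, 66), giving (22) ⊆ (308, 66). Containment (⊆): since 22 | 308 and 22 | 66 (308 = 22·14, 66 = 22·3), every Z-linear combination of 308 and 66 is divisible by 22, so (308, 66) ⊆ (22). Therefore (308, 66) = (22), d = 22.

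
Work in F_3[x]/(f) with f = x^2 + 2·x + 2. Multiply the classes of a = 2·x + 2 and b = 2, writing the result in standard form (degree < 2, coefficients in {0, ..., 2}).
a · b ≡ x + 1 (mod f(x))

Multiply as integer polynomials: a · b = 4·x + 4. Reducing coefficients mod 3: a · b ≡ x + 1. This already has degree < 2, so no reduction by f is needed. Hence a · b ≡ x + 1 in F_3[x]/(f).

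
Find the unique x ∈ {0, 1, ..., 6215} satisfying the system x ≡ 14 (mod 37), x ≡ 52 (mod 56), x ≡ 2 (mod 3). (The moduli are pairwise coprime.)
The moduli 37, 56, 3 are pairwise coprime, so by the CRT there is a unique solution mod 37·56·3 = 6216.
Solve by successive substitution. Start with x ≡ 14 (mod 37).
  Combine with x ≡ 52 (mod 56): write x = 14 + 37·t and require 14 + 37·t ≡ 52 (mod 56), i.e. 37·t ≡ 52 − 14 ≡ 38 (mod 56). Since 37^(−1) ≡ 53 (mod 56), t ≡ 53·38 ≡ 54 (mod 56). So x ≡ 14 + 37·54 = 2012 (mod 2072).
  Combine with x ≡ 2 (mod 3): write x = 2012 + 2072·t and require 2012 + 2072·t ≡ 2 (mod 3), i.e. 2072·t ≡ 2 − 2012 ≡ 0 (mod 3). Since 2072^(−1) ≡ 2 (mod 3) (2072 ≡ 2 (mod 3)), t ≡ 2·0 ≡ 0 (mod 3). So x ≡ 2012 + 2072·0 = 2012 (mod 6216).
Unique solution in [0, 6216): x = 2012.

Final answer: x ≡ 2012 (mod 6216); the representative in [0, 6216) is 2012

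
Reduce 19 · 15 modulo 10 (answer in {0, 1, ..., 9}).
5

Reduce the factors first: 19 ≡ 9, 15 ≡ 5 (mod 10), so 19 · 15 ≡ 9 · 5 (mod 10). 9 · 5 = 45. Dividing by 10: 45 = 4·10 + 5. So (19 · 15) mod 10 = 5.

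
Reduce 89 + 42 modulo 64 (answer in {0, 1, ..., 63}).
Reduce the summands first: 89 ≡ 25 (mod 64), so 89 + 42 ≡ 25 + 42 (mod 64). 25 + 42 = 67; 67 = 1·64 + 3, so (89 + 42) mod 64 = 3.

Final answer: 3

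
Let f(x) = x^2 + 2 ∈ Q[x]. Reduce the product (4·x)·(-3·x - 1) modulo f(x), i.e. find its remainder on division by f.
First multiply in Q[x] without reducing: a · b = -12·x^2 - 4·x. Now divide by f(x) = x^2 + 2, eliminating the leading term at each step:
  leading term -12·x^2: subtract (-12)·f(x) = -12·x^2 - 24, leaving 24 - 4·x
The degree is now < 2, so this is the remainder. Hence a · b ≡ 24 - 4·x in Q[x]/(f).

Final answer: a · b ≡ 24 - 4·x (mod f(x))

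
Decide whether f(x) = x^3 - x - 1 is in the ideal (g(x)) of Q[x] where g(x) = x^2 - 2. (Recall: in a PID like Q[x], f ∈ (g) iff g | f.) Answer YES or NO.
In Q[x] the ideal (g) consists of all multiples of g, so f ∈ (g) iff g | f, i.e. iff the remainder of f on division by g is 0. Divide f by g (g is monic, so eliminate the leading term of the running remainder at each step):
  leading term x^3: subtract (x)·g(x) = x^3 - 2·x, leaving x - 1
The remainder r(x) = x - 1 ≠ 0 (and deg r < deg g), so g ∤ f, i.e. f ∉ (g).

Final answer: NO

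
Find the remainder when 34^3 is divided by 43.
2

Use repeated squaring. Binary(3) = 11. Walk through the bits of the exponent 3 left-to-right: at each bit after the leading one, square the running value, then multiply by 34 if the bit is 1 (always reducing mod 43):
  bit 1 = 1 (leading): start with 34.
  bit 2 = 1: square 34^2 = 1156 ≡ 38; bit is 1, so multiply 38·34 = 1292 ≡ 2 (mod 43).
Final value: 34^3 ≡ 2 (mod 43).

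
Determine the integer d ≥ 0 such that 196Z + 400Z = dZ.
(196, 400) = (4); d = 4

In the PID Z, (a, b) is generated by gcd(a, b). Compute gcd(400, 196) with the extended Euclidean algorithm, tracking rows (r, s, t) with s·400 + t·196 = r:
  row A: (400, 1, 0)   [1·400 + 0·196 = 400]
  row B: (196, 0, 1)   [0·400 + 1·196 = 196]
  400 = 2·196 + 8   → row C = row A − 2·row B = (8, 1, −2)   [check: 1·400 − 2·196 = 8]
  196 = 24·8 + 4   → row D = row B − 24·row C = (4, −24, 49)   [check: −24·400 + 49·196 = 4]
  8 = 2·4 + 0   → remainder 0, stop. gcd = 4 (last nonzero row D).
So gcd(196, 400) = 4, with Bézout identity −24·400 + 49·196 = 4. Containment (⊇): the Bézout identity exhibits 4 as an element of (196, 400), giving (4) ⊆ (196, 400). Containment (⊆): since 4 | 196 and 4 | 400 (196 = 4·49, 400 = 4·100), every Z-linear combination of 196 and 400 is divisible by 4, so (196, 400) ⊆ (4). Therefore (196, 400) = (4), d = 4.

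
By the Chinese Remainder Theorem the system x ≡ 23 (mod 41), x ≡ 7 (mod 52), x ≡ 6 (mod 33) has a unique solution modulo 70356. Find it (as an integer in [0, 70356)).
x ≡ 8223 (mod 70356); the representative in [0, 70356) is 8223

The moduli 41, 52, 33 are pairwise coprime, so by the CRT there is a unique solution mod 41·52·33 = 70356.
Solve by successive substitution. Start with x ≡ 23 (mod 41).
  Combine with x ≡ 7 (mod 52): write x = 23 + 41·t and require 23 + 41·t ≡ 7 (mod 52), i.e. 41·t ≡ 7 − 23 ≡ 36 (mod 52). Since 41^(−1) ≡ 33 (mod 52), t ≡ 33·36 ≡ 44 (mod 52). So x ≡ 23 + 41·44 = 1827 (mod 2132).
  Combine with x ≡ 6 (mod 33): write x = 1827 + 2132·t and require 1827 + 2132·t ≡ 6 (mod 33), i.e. 2132·t ≡ 6 − 1827 ≡ 27 (mod 33). Since 2132^(−1) ≡ 5 (mod 33) (2132 ≡ 20 (mod 33)), t ≡ 5·27 ≡ 3 (mod 33). So x ≡ 1827 + 2132·3 = 8223 (mod 70356).
Unique solution in [0, 70356): x = 8223.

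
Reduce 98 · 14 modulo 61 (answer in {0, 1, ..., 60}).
Reduce the factors first: 98 ≡ 37 (mod 61), so 98 · 14 ≡ 37 · 14 (mod 61). 37 · 14 = 518. Dividing by 61: 518 = 8·61 + 30. So (98 · 14) mod 61 = 30.

Final answer: 30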